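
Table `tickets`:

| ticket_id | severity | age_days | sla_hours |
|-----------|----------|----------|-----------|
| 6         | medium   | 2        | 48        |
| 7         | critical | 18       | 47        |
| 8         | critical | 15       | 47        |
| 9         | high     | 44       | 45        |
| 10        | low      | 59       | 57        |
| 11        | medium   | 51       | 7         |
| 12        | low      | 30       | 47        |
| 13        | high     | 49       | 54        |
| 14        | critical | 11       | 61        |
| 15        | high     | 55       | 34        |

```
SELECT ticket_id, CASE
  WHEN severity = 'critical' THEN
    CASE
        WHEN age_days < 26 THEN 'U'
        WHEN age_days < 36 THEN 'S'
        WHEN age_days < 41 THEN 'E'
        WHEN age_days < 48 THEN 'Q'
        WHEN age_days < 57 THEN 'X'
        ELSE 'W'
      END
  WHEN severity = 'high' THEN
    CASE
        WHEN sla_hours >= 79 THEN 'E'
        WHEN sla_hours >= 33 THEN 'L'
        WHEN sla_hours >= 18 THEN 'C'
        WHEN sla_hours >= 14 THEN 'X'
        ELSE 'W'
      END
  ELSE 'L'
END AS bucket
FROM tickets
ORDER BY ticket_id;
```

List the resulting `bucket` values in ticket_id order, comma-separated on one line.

ticket_id=6: severity='medium' → outer ELSE → L
ticket_id=7: severity='critical' → inner[age_days < 26] → U
ticket_id=8: severity='critical' → inner[age_days < 26] → U
ticket_id=9: severity='high' → inner[sla_hours >= 33] → L
ticket_id=10: severity='low' → outer ELSE → L
ticket_id=11: severity='medium' → outer ELSE → L
ticket_id=12: severity='low' → outer ELSE → L
ticket_id=13: severity='high' → inner[sla_hours >= 33] → L
ticket_id=14: severity='critical' → inner[age_days < 26] → U
ticket_id=15: severity='high' → inner[sla_hours >= 33] → L

L, U, U, L, L, L, L, L, U, L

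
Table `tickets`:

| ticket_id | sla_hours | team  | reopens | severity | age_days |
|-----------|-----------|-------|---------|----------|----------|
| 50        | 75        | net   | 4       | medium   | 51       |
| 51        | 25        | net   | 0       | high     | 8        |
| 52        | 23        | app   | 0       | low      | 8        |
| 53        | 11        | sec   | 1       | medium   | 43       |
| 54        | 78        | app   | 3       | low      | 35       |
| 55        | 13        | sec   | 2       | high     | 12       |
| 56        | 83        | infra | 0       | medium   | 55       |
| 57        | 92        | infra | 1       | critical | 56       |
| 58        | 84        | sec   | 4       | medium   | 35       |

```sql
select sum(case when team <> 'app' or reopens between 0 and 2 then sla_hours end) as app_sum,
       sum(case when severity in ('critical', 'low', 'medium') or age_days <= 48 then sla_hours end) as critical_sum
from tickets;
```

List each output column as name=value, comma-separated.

app_sum=406, critical_sum=484

[app_sum: team <> 'app' or reopens between 0 and 2]
ticket_id=50: ✓ → 75
ticket_id=51: ✓ → 25
ticket_id=52: ✓ → 23
ticket_id=53: ✓ → 11
ticket_id=54: ✗
ticket_id=55: ✓ → 13
ticket_id=56: ✓ → 83
ticket_id=57: ✓ → 92
ticket_id=58: ✓ → 84
app_sum = 75 + 25 + 23 + 11 + 13 + 83 + 92 + 84 = 406
—
[critical_sum: severity in ('critical', 'low', 'medium') or age_days <= 48]
ticket_id=50: ✓ → 75
ticket_id=51: ✓ → 25
ticket_id=52: ✓ → 23
ticket_id=53: ✓ → 11
ticket_id=54: ✓ → 78
ticket_id=55: ✓ → 13
ticket_id=56: ✓ → 83
ticket_id=57: ✓ → 92
ticket_id=58: ✓ → 84
critical_sum = 75 + 25 + 23 + 11 + 78 + 13 + 83 + 92 + 84 = 484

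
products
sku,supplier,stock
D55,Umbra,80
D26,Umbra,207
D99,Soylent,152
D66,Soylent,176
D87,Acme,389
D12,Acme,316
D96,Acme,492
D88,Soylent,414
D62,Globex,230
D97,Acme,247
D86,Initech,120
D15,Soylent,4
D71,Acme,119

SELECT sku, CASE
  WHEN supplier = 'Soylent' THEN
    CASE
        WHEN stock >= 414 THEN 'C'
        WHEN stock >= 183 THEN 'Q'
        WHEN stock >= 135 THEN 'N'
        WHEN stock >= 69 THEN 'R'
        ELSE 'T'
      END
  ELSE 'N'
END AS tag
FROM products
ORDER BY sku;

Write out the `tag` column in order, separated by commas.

sku=D12: supplier='Acme' → outer ELSE → N
sku=D15: supplier='Soylent' → inner[ELSE] → T
sku=D26: supplier='Umbra' → outer ELSE → N
sku=D55: supplier='Umbra' → outer ELSE → N
sku=D62: supplier='Globex' → outer ELSE → N
sku=D66: supplier='Soylent' → inner[stock >= 135] → N
sku=D71: supplier='Acme' → outer ELSE → N
sku=D86: supplier='Initech' → outer ELSE → N
sku=D87: supplier='Acme' → outer ELSE → N
sku=D88: supplier='Soylent' → inner[stock >= 414] → C
sku=D96: supplier='Acme' → outer ELSE → N
sku=D97: supplier='Acme' → outer ELSE → N
sku=D99: supplier='Soylent' → inner[stock >= 135] → N

N, T, N, N, N, N, N, N, N, C, N, N, N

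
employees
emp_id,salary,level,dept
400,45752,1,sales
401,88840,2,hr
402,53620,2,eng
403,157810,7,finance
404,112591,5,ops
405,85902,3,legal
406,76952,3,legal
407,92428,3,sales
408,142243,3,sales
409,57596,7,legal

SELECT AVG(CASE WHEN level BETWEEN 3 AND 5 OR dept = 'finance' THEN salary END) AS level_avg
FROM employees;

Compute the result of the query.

111321

emp_id=400: ✗
emp_id=401: ✗
emp_id=402: ✗
emp_id=403: ✓ → 157810
emp_id=404: ✓ → 112591
emp_id=405: ✓ → 85902
emp_id=406: ✓ → 76952
emp_id=407: ✓ → 92428
emp_id=408: ✓ → 142243
emp_id=409: ✗
level_avg = (157810 + 112591 + 85902 + 76952 + 92428 + 142243) / 6 = 111321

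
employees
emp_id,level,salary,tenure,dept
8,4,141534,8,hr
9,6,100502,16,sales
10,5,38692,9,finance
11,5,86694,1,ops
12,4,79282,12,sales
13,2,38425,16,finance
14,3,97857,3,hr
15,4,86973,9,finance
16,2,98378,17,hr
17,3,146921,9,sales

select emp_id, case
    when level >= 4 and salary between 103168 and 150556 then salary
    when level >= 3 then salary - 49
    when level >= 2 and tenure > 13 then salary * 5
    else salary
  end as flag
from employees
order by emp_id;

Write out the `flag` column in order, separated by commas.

141534, 100453, 38643, 86645, 79233, 192125, 97808, 86924, 491890, 146872

emp_id=8: level >= 4 and salary between 103168 and 150556 → 141534
emp_id=9: level >= 3 → 100453
emp_id=10: level >= 3 → 38643
emp_id=11: level >= 3 → 86645
emp_id=12: level >= 3 → 79233
emp_id=13: level >= 2 and tenure > 13 → 192125
emp_id=14: level >= 3 → 97808
emp_id=15: level >= 3 → 86924
emp_id=16: level >= 2 and tenure > 13 → 491890
emp_id=17: level >= 3 → 146872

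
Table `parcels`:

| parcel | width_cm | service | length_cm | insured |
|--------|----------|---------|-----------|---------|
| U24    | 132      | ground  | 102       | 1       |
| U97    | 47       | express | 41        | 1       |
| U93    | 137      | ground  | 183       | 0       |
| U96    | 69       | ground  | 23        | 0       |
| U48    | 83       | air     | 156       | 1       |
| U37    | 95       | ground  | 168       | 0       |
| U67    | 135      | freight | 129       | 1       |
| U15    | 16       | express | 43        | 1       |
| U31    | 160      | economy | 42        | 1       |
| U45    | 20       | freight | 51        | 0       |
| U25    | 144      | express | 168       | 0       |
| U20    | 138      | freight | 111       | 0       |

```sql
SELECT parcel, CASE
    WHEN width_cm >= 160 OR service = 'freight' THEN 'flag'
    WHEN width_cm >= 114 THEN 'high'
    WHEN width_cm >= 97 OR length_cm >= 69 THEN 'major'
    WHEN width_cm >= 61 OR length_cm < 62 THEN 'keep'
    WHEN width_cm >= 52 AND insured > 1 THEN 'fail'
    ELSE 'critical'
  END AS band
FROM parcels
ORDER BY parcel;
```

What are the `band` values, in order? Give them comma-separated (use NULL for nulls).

parcel=U15: width_cm >= 61 OR length_cm < 62 → keep
parcel=U20: width_cm >= 160 OR service = 'freight' → flag
parcel=U24: width_cm >= 114 → high
parcel=U25: width_cm >= 114 → high
parcel=U31: width_cm >= 160 OR service = 'freight' → flag
parcel=U37: width_cm >= 97 OR length_cm >= 69 → major
parcel=U45: width_cm >= 160 OR service = 'freight' → flag
parcel=U48: width_cm >= 97 OR length_cm >= 69 → major
parcel=U67: width_cm >= 160 OR service = 'freight' → flag
parcel=U93: width_cm >= 114 → high
parcel=U96: width_cm >= 61 OR length_cm < 62 → keep
parcel=U97: width_cm >= 61 OR length_cm < 62 → keep

keep, flag, high, high, flag, major, flag, major, flag, high, keep, keep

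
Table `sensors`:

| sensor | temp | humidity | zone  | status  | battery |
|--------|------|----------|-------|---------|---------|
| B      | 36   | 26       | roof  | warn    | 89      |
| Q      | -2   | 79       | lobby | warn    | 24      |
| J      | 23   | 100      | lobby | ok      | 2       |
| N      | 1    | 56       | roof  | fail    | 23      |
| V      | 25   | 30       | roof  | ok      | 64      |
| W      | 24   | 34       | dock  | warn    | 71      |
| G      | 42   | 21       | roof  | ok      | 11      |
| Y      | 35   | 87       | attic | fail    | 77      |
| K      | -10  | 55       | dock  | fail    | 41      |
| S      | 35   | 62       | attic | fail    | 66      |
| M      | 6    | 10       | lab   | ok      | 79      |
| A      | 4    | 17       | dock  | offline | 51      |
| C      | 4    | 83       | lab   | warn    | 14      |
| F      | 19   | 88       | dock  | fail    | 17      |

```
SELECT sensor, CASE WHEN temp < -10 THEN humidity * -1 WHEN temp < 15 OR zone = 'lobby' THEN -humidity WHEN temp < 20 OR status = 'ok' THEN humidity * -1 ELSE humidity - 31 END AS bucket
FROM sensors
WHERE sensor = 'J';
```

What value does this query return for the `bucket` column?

-100

sensor = J: temp=23, humidity=100, zone=lobby, status=ok, battery=2.
temp < -10 → false
temp < 15 OR zone = 'lobby' → true → -100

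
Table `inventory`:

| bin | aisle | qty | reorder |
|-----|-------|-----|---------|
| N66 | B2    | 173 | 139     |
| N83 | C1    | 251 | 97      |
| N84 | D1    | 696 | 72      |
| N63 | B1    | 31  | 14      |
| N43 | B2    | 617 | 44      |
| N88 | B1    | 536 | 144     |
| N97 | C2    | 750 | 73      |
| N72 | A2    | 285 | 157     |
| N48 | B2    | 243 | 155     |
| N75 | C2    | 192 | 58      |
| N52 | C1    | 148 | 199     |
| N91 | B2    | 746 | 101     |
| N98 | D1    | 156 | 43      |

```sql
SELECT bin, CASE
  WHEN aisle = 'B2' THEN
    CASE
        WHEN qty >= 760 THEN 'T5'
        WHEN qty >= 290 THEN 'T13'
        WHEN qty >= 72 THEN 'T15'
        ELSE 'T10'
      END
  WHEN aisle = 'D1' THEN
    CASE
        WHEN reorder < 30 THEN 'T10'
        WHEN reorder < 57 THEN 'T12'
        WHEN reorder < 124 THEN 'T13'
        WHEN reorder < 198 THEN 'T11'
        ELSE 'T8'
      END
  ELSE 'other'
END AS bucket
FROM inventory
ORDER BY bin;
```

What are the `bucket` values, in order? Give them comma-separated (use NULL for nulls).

T13, T15, other, other, T15, other, other, other, T13, other, T13, other, T12

bin=N43: aisle='B2' → inner[qty >= 290] → T13
bin=N48: aisle='B2' → inner[qty >= 72] → T15
bin=N52: aisle='C1' → outer ELSE → other
bin=N63: aisle='B1' → outer ELSE → other
bin=N66: aisle='B2' → inner[qty >= 72] → T15
bin=N72: aisle='A2' → outer ELSE → other
bin=N75: aisle='C2' → outer ELSE → other
bin=N83: aisle='C1' → outer ELSE → other
bin=N84: aisle='D1' → inner[reorder < 124] → T13
bin=N88: aisle='B1' → outer ELSE → other
bin=N91: aisle='B2' → inner[qty >= 290] → T13
bin=N97: aisle='C2' → outer ELSE → other
bin=N98: aisle='D1' → inner[reorder < 57] → T12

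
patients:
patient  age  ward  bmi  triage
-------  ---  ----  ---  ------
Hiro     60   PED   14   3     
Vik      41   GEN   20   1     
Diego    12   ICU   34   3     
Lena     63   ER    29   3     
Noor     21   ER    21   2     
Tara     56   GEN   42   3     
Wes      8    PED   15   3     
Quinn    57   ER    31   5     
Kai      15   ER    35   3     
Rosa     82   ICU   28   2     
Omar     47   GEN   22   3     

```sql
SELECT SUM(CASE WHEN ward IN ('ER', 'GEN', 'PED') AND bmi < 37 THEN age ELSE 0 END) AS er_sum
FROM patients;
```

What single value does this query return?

312

patient=Hiro: ✓ → 60
patient=Vik: ✓ → 41
patient=Diego: ✗
patient=Lena: ✓ → 63
patient=Noor: ✓ → 21
patient=Tara: ✗
patient=Wes: ✓ → 8
patient=Quinn: ✓ → 57
patient=Kai: ✓ → 15
patient=Rosa: ✗
patient=Omar: ✓ → 47
er_sum = 60 + 41 + 63 + 21 + 8 + 57 + 15 + 47 = 312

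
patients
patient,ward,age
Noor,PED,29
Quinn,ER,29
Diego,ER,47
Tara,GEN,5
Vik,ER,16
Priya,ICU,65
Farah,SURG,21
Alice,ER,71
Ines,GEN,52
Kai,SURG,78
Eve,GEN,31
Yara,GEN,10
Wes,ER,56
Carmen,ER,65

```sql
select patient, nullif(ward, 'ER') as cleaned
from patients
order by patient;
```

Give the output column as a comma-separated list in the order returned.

NULL, NULL, NULL, GEN, SURG, GEN, SURG, PED, ICU, NULL, GEN, NULL, NULL, GEN

patient=Alice: ward=ER vs ER: equal → NULL
patient=Carmen: ward=ER vs ER: equal → NULL
patient=Diego: ward=ER vs ER: equal → NULL
patient=Eve: ward=GEN vs ER: differ → GEN
patient=Farah: ward=SURG vs ER: differ → SURG
patient=Ines: ward=GEN vs ER: differ → GEN
patient=Kai: ward=SURG vs ER: differ → SURG
patient=Noor: ward=PED vs ER: differ → PED
patient=Priya: ward=ICU vs ER: differ → ICU
patient=Quinn: ward=ER vs ER: equal → NULL
patient=Tara: ward=GEN vs ER: differ → GEN
patient=Vik: ward=ER vs ER: equal → NULL
patient=Wes: ward=ER vs ER: equal → NULL
patient=Yara: ward=GEN vs ER: differ → GEN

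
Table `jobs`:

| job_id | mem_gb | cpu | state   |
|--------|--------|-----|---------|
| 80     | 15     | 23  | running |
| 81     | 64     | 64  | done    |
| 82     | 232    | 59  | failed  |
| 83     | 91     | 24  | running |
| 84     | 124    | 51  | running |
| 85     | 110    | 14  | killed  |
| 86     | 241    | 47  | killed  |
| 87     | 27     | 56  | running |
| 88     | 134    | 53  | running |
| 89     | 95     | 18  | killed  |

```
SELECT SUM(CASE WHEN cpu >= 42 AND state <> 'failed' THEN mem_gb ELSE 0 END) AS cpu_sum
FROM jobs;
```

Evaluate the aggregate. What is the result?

590

job_id=80: ✗
job_id=81: ✓ → 64
job_id=82: ✗
job_id=83: ✗
job_id=84: ✓ → 124
job_id=85: ✗
job_id=86: ✓ → 241
job_id=87: ✓ → 27
job_id=88: ✓ → 134
job_id=89: ✗
cpu_sum = 64 + 124 + 241 + 27 + 134 = 590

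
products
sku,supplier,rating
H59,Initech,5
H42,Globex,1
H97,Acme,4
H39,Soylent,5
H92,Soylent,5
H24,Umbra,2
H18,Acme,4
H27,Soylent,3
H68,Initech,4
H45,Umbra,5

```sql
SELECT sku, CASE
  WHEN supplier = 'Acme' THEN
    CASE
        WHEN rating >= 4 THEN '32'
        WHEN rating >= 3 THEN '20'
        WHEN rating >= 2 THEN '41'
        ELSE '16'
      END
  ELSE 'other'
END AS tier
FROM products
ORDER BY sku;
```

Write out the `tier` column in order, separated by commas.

32, other, other, other, other, other, other, other, other, 32

sku=H18: supplier='Acme' → inner[rating >= 4] → 32
sku=H24: supplier='Umbra' → outer ELSE → other
sku=H27: supplier='Soylent' → outer ELSE → other
sku=H39: supplier='Soylent' → outer ELSE → other
sku=H42: supplier='Globex' → outer ELSE → other
sku=H45: supplier='Umbra' → outer ELSE → other
sku=H59: supplier='Initech' → outer ELSE → other
sku=H68: supplier='Initech' → outer ELSE → other
sku=H92: supplier='Soylent' → outer ELSE → other
sku=H97: supplier='Acme' → inner[rating >= 4] → 32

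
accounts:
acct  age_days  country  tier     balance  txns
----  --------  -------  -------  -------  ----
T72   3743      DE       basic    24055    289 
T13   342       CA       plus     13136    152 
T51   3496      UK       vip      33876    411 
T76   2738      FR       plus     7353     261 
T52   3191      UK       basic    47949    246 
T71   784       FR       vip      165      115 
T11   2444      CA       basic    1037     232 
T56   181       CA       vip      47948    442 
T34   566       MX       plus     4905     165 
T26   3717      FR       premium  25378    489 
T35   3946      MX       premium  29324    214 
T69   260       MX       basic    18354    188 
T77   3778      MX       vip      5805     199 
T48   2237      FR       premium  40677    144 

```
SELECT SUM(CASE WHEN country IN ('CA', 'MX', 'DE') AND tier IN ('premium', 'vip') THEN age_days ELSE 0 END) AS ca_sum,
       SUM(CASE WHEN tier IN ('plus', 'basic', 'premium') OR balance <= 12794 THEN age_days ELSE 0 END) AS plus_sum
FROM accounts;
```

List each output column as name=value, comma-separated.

ca_sum=7905, plus_sum=27746

[ca_sum: country IN ('CA', 'MX', 'DE') AND tier IN ('premium', 'vip')]
acct=T72: ✗
acct=T13: ✗
acct=T51: ✗
acct=T76: ✗
acct=T52: ✗
acct=T71: ✗
acct=T11: ✗
acct=T56: ✓ → 181
acct=T34: ✗
acct=T26: ✗
acct=T35: ✓ → 3946
acct=T69: ✗
acct=T77: ✓ → 3778
acct=T48: ✗
ca_sum = 181 + 3946 + 3778 = 7905
—
[plus_sum: tier IN ('plus', 'basic', 'premium') OR balance <= 12794]
acct=T72: ✓ → 3743
acct=T13: ✓ → 342
acct=T51: ✗
acct=T76: ✓ → 2738
acct=T52: ✓ → 3191
acct=T71: ✓ → 784
acct=T11: ✓ → 2444
acct=T56: ✗
acct=T34: ✓ → 566
acct=T26: ✓ → 3717
acct=T35: ✓ → 3946
acct=T69: ✓ → 260
acct=T77: ✓ → 3778
acct=T48: ✓ → 2237
plus_sum = 3743 + 342 + 2738 + 3191 + 784 + 2444 + 566 + 3717 + 3946 + 260 + 3778 + 2237 = 27746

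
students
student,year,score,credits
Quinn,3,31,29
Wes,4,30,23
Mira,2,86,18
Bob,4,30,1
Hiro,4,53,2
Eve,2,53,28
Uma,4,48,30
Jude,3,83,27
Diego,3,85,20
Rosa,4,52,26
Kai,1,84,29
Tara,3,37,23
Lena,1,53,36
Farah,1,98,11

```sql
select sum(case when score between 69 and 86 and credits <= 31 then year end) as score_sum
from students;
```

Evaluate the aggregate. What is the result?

student=Quinn: ✗
student=Wes: ✗
student=Mira: ✓ → 2
student=Bob: ✗
student=Hiro: ✗
student=Eve: ✗
student=Uma: ✗
student=Jude: ✓ → 3
student=Diego: ✓ → 3
student=Rosa: ✗
student=Kai: ✓ → 1
student=Tara: ✗
student=Lena: ✗
student=Farah: ✗
score_sum = 2 + 3 + 3 + 1 = 9

9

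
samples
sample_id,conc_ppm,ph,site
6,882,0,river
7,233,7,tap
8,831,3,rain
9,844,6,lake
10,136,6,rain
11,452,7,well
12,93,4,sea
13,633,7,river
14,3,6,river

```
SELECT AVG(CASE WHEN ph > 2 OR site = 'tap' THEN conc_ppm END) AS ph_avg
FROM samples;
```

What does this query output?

sample_id=6: ✗
sample_id=7: ✓ → 233
sample_id=8: ✓ → 831
sample_id=9: ✓ → 844
sample_id=10: ✓ → 136
sample_id=11: ✓ → 452
sample_id=12: ✓ → 93
sample_id=13: ✓ → 633
sample_id=14: ✓ → 3
ph_avg = (233 + 831 + 844 + 136 + 452 + 93 + 633 + 3) / 8 = 403.125

403.125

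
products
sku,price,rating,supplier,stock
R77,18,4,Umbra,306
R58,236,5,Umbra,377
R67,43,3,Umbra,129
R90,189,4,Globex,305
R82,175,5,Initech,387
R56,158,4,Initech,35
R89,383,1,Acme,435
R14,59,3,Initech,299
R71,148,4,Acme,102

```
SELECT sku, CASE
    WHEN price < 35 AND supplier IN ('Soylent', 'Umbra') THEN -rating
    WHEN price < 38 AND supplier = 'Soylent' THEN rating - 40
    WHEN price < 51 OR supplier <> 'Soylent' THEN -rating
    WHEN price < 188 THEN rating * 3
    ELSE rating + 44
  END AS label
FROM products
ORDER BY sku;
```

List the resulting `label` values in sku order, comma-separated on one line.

sku=R14: price < 51 OR supplier <> 'Soylent' → -3
sku=R56: price < 51 OR supplier <> 'Soylent' → -4
sku=R58: price < 51 OR supplier <> 'Soylent' → -5
sku=R67: price < 51 OR supplier <> 'Soylent' → -3
sku=R71: price < 51 OR supplier <> 'Soylent' → -4
sku=R77: price < 35 AND supplier IN ('Soylent', 'Umbra') → -4
sku=R82: price < 51 OR supplier <> 'Soylent' → -5
sku=R89: price < 51 OR supplier <> 'Soylent' → -1
sku=R90: price < 51 OR supplier <> 'Soylent' → -4

-3, -4, -5, -3, -4, -4, -5, -1, -4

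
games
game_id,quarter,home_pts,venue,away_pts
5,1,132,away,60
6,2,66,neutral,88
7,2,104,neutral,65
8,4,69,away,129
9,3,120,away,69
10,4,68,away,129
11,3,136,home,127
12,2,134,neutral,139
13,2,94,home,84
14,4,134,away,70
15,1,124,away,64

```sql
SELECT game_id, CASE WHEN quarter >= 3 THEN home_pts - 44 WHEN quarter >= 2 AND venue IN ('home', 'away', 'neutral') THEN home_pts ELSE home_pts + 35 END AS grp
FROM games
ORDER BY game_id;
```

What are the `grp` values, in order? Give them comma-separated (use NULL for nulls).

game_id=5: ELSE → 167
game_id=6: quarter >= 2 AND venue IN ('home', 'away', 'neutral') → 66
game_id=7: quarter >= 2 AND venue IN ('home', 'away', 'neutral') → 104
game_id=8: quarter >= 3 → 25
game_id=9: quarter >= 3 → 76
game_id=10: quarter >= 3 → 24
game_id=11: quarter >= 3 → 92
game_id=12: quarter >= 2 AND venue IN ('home', 'away', 'neutral') → 134
game_id=13: quarter >= 2 AND venue IN ('home', 'away', 'neutral') → 94
game_id=14: quarter >= 3 → 90
game_id=15: ELSE → 159

167, 66, 104, 25, 76, 24, 92, 134, 94, 90, 159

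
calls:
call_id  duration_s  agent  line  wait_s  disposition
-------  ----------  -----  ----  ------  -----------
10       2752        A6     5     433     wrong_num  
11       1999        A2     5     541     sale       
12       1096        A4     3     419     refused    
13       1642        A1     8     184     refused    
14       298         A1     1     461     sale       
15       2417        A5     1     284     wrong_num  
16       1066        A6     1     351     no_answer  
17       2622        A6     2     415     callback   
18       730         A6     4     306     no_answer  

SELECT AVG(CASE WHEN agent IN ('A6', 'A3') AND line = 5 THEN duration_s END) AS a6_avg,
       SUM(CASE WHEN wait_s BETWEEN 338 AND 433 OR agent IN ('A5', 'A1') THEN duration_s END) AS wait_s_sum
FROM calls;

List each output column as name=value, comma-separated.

[a6_avg: agent IN ('A6', 'A3') AND line = 5]
call_id=10: ✓ → 2752
call_id=11: ✗
call_id=12: ✗
call_id=13: ✗
call_id=14: ✗
call_id=15: ✗
call_id=16: ✗
call_id=17: ✗
call_id=18: ✗
a6_avg = 2752
—
[wait_s_sum: wait_s BETWEEN 338 AND 433 OR agent IN ('A5', 'A1')]
call_id=10: ✓ → 2752
call_id=11: ✗
call_id=12: ✓ → 1096
call_id=13: ✓ → 1642
call_id=14: ✓ → 298
call_id=15: ✓ → 2417
call_id=16: ✓ → 1066
call_id=17: ✓ → 2622
call_id=18: ✗
wait_s_sum = 2752 + 1096 + 1642 + 298 + 2417 + 1066 + 2622 = 11893

a6_avg=2752, wait_s_sum=11893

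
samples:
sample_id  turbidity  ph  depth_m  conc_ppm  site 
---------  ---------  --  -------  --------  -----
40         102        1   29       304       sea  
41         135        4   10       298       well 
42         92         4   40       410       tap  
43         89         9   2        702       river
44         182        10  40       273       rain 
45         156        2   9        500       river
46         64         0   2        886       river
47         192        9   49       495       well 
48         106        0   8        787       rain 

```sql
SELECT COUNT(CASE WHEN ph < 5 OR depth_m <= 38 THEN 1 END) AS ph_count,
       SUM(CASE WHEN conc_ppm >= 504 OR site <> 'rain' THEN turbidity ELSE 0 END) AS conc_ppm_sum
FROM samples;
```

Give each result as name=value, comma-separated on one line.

ph_count=7, conc_ppm_sum=936

[ph_count: ph < 5 OR depth_m <= 38]
sample_id=40: ✓ → 1
sample_id=41: ✓ → 1
sample_id=42: ✓ → 1
sample_id=43: ✓ → 1
sample_id=44: ✗
sample_id=45: ✓ → 1
sample_id=46: ✓ → 1
sample_id=47: ✗
sample_id=48: ✓ → 1
ph_count = COUNT(1, 1, 1, 1, 1, 1, 1) = 7
—
[conc_ppm_sum: conc_ppm >= 504 OR site <> 'rain']
sample_id=40: ✓ → 102
sample_id=41: ✓ → 135
sample_id=42: ✓ → 92
sample_id=43: ✓ → 89
sample_id=44: ✗
sample_id=45: ✓ → 156
sample_id=46: ✓ → 64
sample_id=47: ✓ → 192
sample_id=48: ✓ → 106
conc_ppm_sum = 102 + 135 + 92 + 89 + 156 + 64 + 192 + 106 = 936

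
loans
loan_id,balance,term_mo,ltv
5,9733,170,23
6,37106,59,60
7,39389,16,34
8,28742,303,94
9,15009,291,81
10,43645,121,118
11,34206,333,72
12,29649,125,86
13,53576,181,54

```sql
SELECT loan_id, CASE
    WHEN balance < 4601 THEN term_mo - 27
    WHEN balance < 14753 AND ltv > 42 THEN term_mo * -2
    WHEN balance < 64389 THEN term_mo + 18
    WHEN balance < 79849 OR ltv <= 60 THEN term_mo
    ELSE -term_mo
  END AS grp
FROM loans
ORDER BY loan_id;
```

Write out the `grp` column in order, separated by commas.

loan_id=5: balance < 64389 → 188
loan_id=6: balance < 64389 → 77
loan_id=7: balance < 64389 → 34
loan_id=8: balance < 64389 → 321
loan_id=9: balance < 64389 → 309
loan_id=10: balance < 64389 → 139
loan_id=11: balance < 64389 → 351
loan_id=12: balance < 64389 → 143
loan_id=13: balance < 64389 → 199

188, 77, 34, 321, 309, 139, 351, 143, 199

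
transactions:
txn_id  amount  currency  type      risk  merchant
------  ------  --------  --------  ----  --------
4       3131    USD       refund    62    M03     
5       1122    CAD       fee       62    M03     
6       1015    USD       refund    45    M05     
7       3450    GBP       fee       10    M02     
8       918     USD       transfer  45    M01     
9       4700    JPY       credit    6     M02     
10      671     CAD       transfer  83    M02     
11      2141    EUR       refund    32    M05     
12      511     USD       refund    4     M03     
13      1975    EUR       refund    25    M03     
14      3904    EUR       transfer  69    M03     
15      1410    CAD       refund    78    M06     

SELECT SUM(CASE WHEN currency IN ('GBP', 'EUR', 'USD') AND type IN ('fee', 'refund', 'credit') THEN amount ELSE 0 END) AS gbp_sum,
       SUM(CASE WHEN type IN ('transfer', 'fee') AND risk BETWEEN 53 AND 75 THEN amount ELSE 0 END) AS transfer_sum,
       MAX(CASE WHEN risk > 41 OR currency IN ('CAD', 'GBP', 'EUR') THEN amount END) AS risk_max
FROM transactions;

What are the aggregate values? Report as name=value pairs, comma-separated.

gbp_sum=12223, transfer_sum=5026, risk_max=3904

[gbp_sum: currency IN ('GBP', 'EUR', 'USD') AND type IN ('fee', 'refund', 'credit')]
txn_id=4: ✓ → 3131
txn_id=5: ✗
txn_id=6: ✓ → 1015
txn_id=7: ✓ → 3450
txn_id=8: ✗
txn_id=9: ✗
txn_id=10: ✗
txn_id=11: ✓ → 2141
txn_id=12: ✓ → 511
txn_id=13: ✓ → 1975
txn_id=14: ✗
txn_id=15: ✗
gbp_sum = 3131 + 1015 + 3450 + 2141 + 511 + 1975 = 12223
—
[transfer_sum: type IN ('transfer', 'fee') AND risk BETWEEN 53 AND 75]
txn_id=4: ✗
txn_id=5: ✓ → 1122
txn_id=6: ✗
txn_id=7: ✗
txn_id=8: ✗
txn_id=9: ✗
txn_id=10: ✗
txn_id=11: ✗
txn_id=12: ✗
txn_id=13: ✗
txn_id=14: ✓ → 3904
txn_id=15: ✗
transfer_sum = 1122 + 3904 = 5026
—
[risk_max: risk > 41 OR currency IN ('CAD', 'GBP', 'EUR')]
txn_id=4: ✓ → 3131
txn_id=5: ✓ → 1122
txn_id=6: ✓ → 1015
txn_id=7: ✓ → 3450
txn_id=8: ✓ → 918
txn_id=9: ✗
txn_id=10: ✓ → 671
txn_id=11: ✓ → 2141
txn_id=12: ✗
txn_id=13: ✓ → 1975
txn_id=14: ✓ → 3904
txn_id=15: ✓ → 1410
risk_max = MAX(3131, 1122, 1015, 3450, 918, 671, 2141, 1975, 3904, 1410) = 3904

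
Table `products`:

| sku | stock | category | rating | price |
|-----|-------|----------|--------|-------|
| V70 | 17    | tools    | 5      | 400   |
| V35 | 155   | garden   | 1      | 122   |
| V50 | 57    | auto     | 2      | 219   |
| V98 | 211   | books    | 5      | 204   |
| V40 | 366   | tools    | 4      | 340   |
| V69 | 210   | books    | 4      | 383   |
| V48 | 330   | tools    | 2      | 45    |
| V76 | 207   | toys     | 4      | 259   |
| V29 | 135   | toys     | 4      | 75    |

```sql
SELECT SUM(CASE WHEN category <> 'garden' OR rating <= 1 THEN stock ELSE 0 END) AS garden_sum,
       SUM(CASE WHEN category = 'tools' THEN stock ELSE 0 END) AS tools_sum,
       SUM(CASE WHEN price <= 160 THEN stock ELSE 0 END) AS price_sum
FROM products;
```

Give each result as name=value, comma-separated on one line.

[garden_sum: category <> 'garden' OR rating <= 1]
sku=V70: ✓ → 17
sku=V35: ✓ → 155
sku=V50: ✓ → 57
sku=V98: ✓ → 211
sku=V40: ✓ → 366
sku=V69: ✓ → 210
sku=V48: ✓ → 330
sku=V76: ✓ → 207
sku=V29: ✓ → 135
garden_sum = 17 + 155 + 57 + 211 + 366 + 210 + 330 + 207 + 135 = 1688
—
[tools_sum: category = 'tools']
sku=V70: ✓ → 17
sku=V35: ✗
sku=V50: ✗
sku=V98: ✗
sku=V40: ✓ → 366
sku=V69: ✗
sku=V48: ✓ → 330
sku=V76: ✗
sku=V29: ✗
tools_sum = 17 + 366 + 330 = 713
—
[price_sum: price <= 160]
sku=V70: ✗
sku=V35: ✓ → 155
sku=V50: ✗
sku=V98: ✗
sku=V40: ✗
sku=V69: ✗
sku=V48: ✓ → 330
sku=V76: ✗
sku=V29: ✓ → 135
price_sum = 155 + 330 + 135 = 620

garden_sum=1688, tools_sum=713, price_sum=620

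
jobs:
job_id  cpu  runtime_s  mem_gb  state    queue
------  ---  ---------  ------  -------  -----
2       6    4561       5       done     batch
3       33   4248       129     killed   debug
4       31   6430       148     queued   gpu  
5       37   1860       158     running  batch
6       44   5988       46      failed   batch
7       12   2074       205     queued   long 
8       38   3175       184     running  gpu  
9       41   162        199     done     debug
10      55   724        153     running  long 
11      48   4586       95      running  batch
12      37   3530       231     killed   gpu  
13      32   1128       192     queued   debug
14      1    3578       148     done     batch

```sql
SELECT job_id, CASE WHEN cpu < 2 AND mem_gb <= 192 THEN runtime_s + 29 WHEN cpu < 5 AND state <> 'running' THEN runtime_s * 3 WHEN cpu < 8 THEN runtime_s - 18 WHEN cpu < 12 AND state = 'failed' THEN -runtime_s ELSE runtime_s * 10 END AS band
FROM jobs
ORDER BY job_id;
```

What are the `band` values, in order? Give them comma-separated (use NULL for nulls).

job_id=2: cpu < 8 → 4543
job_id=3: ELSE → 42480
job_id=4: ELSE → 64300
job_id=5: ELSE → 18600
job_id=6: ELSE → 59880
job_id=7: ELSE → 20740
job_id=8: ELSE → 31750
job_id=9: ELSE → 1620
job_id=10: ELSE → 7240
job_id=11: ELSE → 45860
job_id=12: ELSE → 35300
job_id=13: ELSE → 11280
job_id=14: cpu < 2 AND mem_gb <= 192 → 3607

4543, 42480, 64300, 18600, 59880, 20740, 31750, 1620, 7240, 45860, 35300, 11280, 3607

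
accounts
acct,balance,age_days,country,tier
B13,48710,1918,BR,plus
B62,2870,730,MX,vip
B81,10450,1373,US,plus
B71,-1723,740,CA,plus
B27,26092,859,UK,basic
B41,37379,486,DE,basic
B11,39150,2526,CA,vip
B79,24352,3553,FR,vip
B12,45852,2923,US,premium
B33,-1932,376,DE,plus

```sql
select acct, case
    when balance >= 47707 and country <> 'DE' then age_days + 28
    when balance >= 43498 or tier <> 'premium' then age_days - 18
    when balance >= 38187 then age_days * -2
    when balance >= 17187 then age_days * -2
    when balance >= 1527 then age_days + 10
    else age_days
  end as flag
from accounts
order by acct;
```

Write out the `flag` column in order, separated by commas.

2508, 2905, 1946, 841, 358, 468, 712, 722, 3535, 1355

acct=B11: balance >= 43498 or tier <> 'premium' → 2508
acct=B12: balance >= 43498 or tier <> 'premium' → 2905
acct=B13: balance >= 47707 and country <> 'DE' → 1946
acct=B27: balance >= 43498 or tier <> 'premium' → 841
acct=B33: balance >= 43498 or tier <> 'premium' → 358
acct=B41: balance >= 43498 or tier <> 'premium' → 468
acct=B62: balance >= 43498 or tier <> 'premium' → 712
acct=B71: balance >= 43498 or tier <> 'premium' → 722
acct=B79: balance >= 43498 or tier <> 'premium' → 3535
acct=B81: balance >= 43498 or tier <> 'premium' → 1355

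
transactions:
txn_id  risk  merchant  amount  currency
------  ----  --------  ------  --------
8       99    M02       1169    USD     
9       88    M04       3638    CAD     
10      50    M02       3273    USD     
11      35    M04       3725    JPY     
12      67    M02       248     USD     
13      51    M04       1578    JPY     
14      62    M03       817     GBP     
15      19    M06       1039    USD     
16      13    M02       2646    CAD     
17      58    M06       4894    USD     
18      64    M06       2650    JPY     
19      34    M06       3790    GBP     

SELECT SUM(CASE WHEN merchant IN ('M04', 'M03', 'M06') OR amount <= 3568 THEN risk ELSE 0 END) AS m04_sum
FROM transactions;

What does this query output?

txn_id=8: ✓ → 99
txn_id=9: ✓ → 88
txn_id=10: ✓ → 50
txn_id=11: ✓ → 35
txn_id=12: ✓ → 67
txn_id=13: ✓ → 51
txn_id=14: ✓ → 62
txn_id=15: ✓ → 19
txn_id=16: ✓ → 13
txn_id=17: ✓ → 58
txn_id=18: ✓ → 64
txn_id=19: ✓ → 34
m04_sum = 99 + 88 + 50 + 35 + 67 + 51 + 62 + 19 + 13 + 58 + 64 + 34 = 640

640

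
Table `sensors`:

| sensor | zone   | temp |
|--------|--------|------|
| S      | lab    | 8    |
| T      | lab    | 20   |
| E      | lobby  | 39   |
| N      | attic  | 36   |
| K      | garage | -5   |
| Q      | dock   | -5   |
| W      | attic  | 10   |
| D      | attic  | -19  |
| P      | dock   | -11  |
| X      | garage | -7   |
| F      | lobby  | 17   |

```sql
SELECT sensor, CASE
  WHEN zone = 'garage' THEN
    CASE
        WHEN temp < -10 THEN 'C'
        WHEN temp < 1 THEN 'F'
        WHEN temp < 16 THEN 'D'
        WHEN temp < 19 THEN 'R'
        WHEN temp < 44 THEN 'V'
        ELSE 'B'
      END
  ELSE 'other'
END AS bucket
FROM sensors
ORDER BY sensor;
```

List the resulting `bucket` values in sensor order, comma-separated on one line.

other, other, other, F, other, other, other, other, other, other, F

sensor=D: zone='attic' → outer ELSE → other
sensor=E: zone='lobby' → outer ELSE → other
sensor=F: zone='lobby' → outer ELSE → other
sensor=K: zone='garage' → inner[temp < 1] → F
sensor=N: zone='attic' → outer ELSE → other
sensor=P: zone='dock' → outer ELSE → other
sensor=Q: zone='dock' → outer ELSE → other
sensor=S: zone='lab' → outer ELSE → other
sensor=T: zone='lab' → outer ELSE → other
sensor=W: zone='attic' → outer ELSE → other
sensor=X: zone='garage' → inner[temp < 1] → F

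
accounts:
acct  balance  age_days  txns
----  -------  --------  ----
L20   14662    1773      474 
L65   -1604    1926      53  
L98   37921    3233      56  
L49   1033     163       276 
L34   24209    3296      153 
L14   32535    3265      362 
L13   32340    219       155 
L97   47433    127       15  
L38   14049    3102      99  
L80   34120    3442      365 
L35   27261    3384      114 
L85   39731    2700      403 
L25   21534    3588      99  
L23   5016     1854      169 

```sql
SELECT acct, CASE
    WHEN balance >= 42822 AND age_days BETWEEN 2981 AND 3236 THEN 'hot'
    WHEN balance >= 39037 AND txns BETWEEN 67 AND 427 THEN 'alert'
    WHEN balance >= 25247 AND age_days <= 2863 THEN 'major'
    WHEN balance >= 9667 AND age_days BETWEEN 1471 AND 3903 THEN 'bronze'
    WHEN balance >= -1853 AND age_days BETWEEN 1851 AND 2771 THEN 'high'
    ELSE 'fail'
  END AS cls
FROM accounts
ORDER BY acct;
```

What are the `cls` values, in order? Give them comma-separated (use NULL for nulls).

acct=L13: balance >= 25247 AND age_days <= 2863 → major
acct=L14: balance >= 9667 AND age_days BETWEEN 1471 AND 3903 → bronze
acct=L20: balance >= 9667 AND age_days BETWEEN 1471 AND 3903 → bronze
acct=L23: balance >= -1853 AND age_days BETWEEN 1851 AND 2771 → high
acct=L25: balance >= 9667 AND age_days BETWEEN 1471 AND 3903 → bronze
acct=L34: balance >= 9667 AND age_days BETWEEN 1471 AND 3903 → bronze
acct=L35: balance >= 9667 AND age_days BETWEEN 1471 AND 3903 → bronze
acct=L38: balance >= 9667 AND age_days BETWEEN 1471 AND 3903 → bronze
acct=L49: ELSE → fail
acct=L65: balance >= -1853 AND age_days BETWEEN 1851 AND 2771 → high
acct=L80: balance >= 9667 AND age_days BETWEEN 1471 AND 3903 → bronze
acct=L85: balance >= 39037 AND txns BETWEEN 67 AND 427 → alert
acct=L97: balance >= 25247 AND age_days <= 2863 → major
acct=L98: balance >= 9667 AND age_days BETWEEN 1471 AND 3903 → bronze

major, bronze, bronze, high, bronze, bronze, bronze, bronze, fail, high, bronze, alert, major, bronze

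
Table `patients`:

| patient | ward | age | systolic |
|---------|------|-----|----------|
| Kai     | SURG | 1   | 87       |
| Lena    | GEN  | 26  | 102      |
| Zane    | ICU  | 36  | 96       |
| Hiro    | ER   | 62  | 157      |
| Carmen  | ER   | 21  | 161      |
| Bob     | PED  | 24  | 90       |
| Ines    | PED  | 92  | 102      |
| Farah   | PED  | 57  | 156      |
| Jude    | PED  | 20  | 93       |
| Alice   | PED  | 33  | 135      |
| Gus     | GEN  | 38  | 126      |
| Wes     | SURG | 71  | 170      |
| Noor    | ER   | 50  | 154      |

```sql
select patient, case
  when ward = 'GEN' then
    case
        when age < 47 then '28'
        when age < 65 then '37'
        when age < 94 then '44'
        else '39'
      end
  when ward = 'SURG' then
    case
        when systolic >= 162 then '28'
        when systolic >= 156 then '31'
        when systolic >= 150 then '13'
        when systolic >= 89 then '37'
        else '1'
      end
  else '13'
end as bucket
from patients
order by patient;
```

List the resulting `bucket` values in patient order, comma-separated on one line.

patient=Alice: ward='PED' → outer ELSE → 13
patient=Bob: ward='PED' → outer ELSE → 13
patient=Carmen: ward='ER' → outer ELSE → 13
patient=Farah: ward='PED' → outer ELSE → 13
patient=Gus: ward='GEN' → inner[age < 47] → 28
patient=Hiro: ward='ER' → outer ELSE → 13
patient=Ines: ward='PED' → outer ELSE → 13
patient=Jude: ward='PED' → outer ELSE → 13
patient=Kai: ward='SURG' → inner[ELSE] → 1
patient=Lena: ward='GEN' → inner[age < 47] → 28
patient=Noor: ward='ER' → outer ELSE → 13
patient=Wes: ward='SURG' → inner[systolic >= 162] → 28
patient=Zane: ward='ICU' → outer ELSE → 13

13, 13, 13, 13, 28, 13, 13, 13, 1, 28, 13, 28, 13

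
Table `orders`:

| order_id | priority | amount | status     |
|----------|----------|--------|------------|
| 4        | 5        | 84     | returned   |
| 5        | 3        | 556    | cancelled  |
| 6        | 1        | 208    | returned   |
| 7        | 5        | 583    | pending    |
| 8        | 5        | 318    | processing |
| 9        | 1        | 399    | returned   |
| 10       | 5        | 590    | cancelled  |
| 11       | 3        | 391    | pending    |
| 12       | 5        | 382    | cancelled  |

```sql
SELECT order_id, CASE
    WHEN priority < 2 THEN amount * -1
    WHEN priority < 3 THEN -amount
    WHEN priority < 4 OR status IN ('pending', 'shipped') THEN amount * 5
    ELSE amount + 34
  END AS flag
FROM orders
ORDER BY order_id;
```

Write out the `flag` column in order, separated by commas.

118, 2780, -208, 2915, 352, -399, 624, 1955, 416

order_id=4: ELSE → 118
order_id=5: priority < 4 OR status IN ('pending', 'shipped') → 2780
order_id=6: priority < 2 → -208
order_id=7: priority < 4 OR status IN ('pending', 'shipped') → 2915
order_id=8: ELSE → 352
order_id=9: priority < 2 → -399
order_id=10: ELSE → 624
order_id=11: priority < 4 OR status IN ('pending', 'shipped') → 1955
order_id=12: ELSE → 416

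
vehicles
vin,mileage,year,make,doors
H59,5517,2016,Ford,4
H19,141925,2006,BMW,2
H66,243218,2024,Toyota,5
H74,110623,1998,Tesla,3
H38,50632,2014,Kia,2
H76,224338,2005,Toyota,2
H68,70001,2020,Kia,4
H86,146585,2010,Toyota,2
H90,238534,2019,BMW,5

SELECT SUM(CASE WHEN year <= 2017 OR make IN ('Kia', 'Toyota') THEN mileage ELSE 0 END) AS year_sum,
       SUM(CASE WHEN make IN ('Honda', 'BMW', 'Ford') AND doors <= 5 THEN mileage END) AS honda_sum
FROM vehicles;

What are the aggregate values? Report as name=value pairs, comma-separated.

year_sum=992839, honda_sum=385976

[year_sum: year <= 2017 OR make IN ('Kia', 'Toyota')]
vin=H59: ✓ → 5517
vin=H19: ✓ → 141925
vin=H66: ✓ → 243218
vin=H74: ✓ → 110623
vin=H38: ✓ → 50632
vin=H76: ✓ → 224338
vin=H68: ✓ → 70001
vin=H86: ✓ → 146585
vin=H90: ✗
year_sum = 5517 + 141925 + 243218 + 110623 + 50632 + 224338 + 70001 + 146585 = 992839
—
[honda_sum: make IN ('Honda', 'BMW', 'Ford') AND doors <= 5]
vin=H59: ✓ → 5517
vin=H19: ✓ → 141925
vin=H66: ✗
vin=H74: ✗
vin=H38: ✗
vin=H76: ✗
vin=H68: ✗
vin=H86: ✗
vin=H90: ✓ → 238534
honda_sum = 5517 + 141925 + 238534 = 385976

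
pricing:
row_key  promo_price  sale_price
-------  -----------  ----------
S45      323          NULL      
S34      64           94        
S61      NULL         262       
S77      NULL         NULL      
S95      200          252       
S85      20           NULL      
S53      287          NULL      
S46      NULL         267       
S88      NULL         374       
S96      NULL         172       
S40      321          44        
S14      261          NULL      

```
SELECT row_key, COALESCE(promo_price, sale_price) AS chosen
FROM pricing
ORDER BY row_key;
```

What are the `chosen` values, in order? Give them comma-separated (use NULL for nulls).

row_key=S14: promo_price=261 → 261
row_key=S34: promo_price=64 → 64
row_key=S40: promo_price=321 → 321
row_key=S45: promo_price=323 → 323
row_key=S46: promo_price=NULL, sale_price=267 → 267
row_key=S53: promo_price=287 → 287
row_key=S61: promo_price=NULL, sale_price=262 → 262
row_key=S77: promo_price=NULL, sale_price=NULL (all NULL) → NULL
row_key=S85: promo_price=20 → 20
row_key=S88: promo_price=NULL, sale_price=374 → 374
row_key=S95: promo_price=200 → 200
row_key=S96: promo_price=NULL, sale_price=172 → 172

261, 64, 321, 323, 267, 287, 262, NULL, 20, 374, 200, 172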